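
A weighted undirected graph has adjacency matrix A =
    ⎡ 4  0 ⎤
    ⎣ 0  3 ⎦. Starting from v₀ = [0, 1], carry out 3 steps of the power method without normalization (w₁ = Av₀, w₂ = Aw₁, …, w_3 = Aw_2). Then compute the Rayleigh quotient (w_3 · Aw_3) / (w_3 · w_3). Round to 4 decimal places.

λ ≈ 3.0000

w1 = Av₀ = (4·0 + 0·1; 0·0 + 3·1) = (0, 3)
w2 = Aw1 = (4·0 + 0·3; 0·0 + 3·3) = (0, 9)
w3 = Aw2 = (0, 27)
Aw3 = (0, 81)
w3·Aw3 = 0·0 + 27·81 = 2187; w3·w3 = 0·0 + 27·27 = 729
λ ≈ 2187/729 = 3.0000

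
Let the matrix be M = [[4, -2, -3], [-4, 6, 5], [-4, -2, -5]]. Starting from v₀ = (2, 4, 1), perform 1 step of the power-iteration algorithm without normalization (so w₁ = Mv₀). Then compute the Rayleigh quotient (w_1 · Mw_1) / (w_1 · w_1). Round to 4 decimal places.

w1 = Mv₀ = (-3, 21, -21)
Mw1 = (9, 33, 75)
w1·Mw1 = (-3)·9 + 21·33 + (-21)·75 = -909; w1·w1 = (-3)·(-3) + 21·21 + (-21)·(-21) = 891
λ ≈ -909/891 = -1.0202

-1.0202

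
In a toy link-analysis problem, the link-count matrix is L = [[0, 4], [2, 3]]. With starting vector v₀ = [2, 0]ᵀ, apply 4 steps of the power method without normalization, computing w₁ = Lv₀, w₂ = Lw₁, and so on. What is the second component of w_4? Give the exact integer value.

300

w1 = Lv₀ = (0, 4)
w2 = Lw1 = (16, 12)
w3 = Lw2 = (48, 68)
w4 = Lw3 = (272, 300)
The requested component of w4 is 300.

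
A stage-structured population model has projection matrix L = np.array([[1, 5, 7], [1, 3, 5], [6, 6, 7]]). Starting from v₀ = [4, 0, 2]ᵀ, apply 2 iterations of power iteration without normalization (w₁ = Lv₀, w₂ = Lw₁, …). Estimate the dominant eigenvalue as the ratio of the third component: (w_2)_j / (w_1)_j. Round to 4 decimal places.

λ ≈ 12.0526

w1 = Lv₀ = (18, 14, 38)
w2 = Lw1 = (354, 250, 458)
Ratio at component: 458 / 38 = 12.0526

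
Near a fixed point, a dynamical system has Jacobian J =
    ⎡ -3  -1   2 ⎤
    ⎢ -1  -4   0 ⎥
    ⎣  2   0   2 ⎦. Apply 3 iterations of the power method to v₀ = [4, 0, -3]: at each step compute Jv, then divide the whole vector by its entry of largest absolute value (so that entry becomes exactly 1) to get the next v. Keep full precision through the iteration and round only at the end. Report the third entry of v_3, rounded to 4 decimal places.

-0.2113

Jv0 = (-18.00000, -4.00000, 2.00000); divide by -18.00000 → v1 = (1.00000, 0.22222, -0.11111)
Jv1 = (-3.44444, -1.88889, 1.77778); divide by -3.44444 → v2 = (1.00000, 0.54839, -0.51613)
Jv2 = (-4.58065, -3.19355, 0.96774); divide by -4.58065 → v3 = (1.00000, 0.69718, -0.21127)
Requested entry of v3: 60/-284 = -0.2113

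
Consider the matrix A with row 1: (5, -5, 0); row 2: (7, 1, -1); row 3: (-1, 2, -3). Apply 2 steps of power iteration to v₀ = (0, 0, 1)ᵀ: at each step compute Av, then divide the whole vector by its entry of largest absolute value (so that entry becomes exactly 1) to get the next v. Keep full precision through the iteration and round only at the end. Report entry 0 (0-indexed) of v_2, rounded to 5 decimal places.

0.71429

Av0 = (0.000000, -1.000000, -3.000000); divide by -3.000000 → v1 = (0.000000, 0.333333, 1.000000)
Av1 = (-1.666667, -0.666667, -2.333333); divide by -2.333333 → v2 = (0.714286, 0.285714, 1.000000)
Requested entry of v2: 5/7 = 0.71429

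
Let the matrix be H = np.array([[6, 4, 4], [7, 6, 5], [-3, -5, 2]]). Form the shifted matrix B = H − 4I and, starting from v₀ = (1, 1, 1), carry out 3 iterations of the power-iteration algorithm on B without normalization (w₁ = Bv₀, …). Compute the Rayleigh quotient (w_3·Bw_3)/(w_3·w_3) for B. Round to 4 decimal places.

B = H − 4I has rows (2, 4, 4); (7, 2, 5); (-3, -5, -2)
w1 = Bv₀ = (10, 14, -10)
w2 = Bw1 = (36, 48, -80)
w3 = Bw2 = (-56, -52, -188)
Bw3 = (-1072, -1436, 804)
w3·Bw3 = -16448; w3·w3 = 41184; μ ≈ -16448/41184 = -0.3994

-0.3994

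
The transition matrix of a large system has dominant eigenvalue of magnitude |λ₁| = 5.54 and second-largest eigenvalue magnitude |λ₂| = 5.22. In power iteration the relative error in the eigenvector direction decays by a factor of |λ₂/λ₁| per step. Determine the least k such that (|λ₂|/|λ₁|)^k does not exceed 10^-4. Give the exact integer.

|λ₂/λ₁| = 5.22/5.54 = 0.94224
Need k ≥ ln(10^-4) / ln(0.94224) = -9.2103 / -0.0595 ≈ 154.803
Smallest integer k satisfying the bound: 155

155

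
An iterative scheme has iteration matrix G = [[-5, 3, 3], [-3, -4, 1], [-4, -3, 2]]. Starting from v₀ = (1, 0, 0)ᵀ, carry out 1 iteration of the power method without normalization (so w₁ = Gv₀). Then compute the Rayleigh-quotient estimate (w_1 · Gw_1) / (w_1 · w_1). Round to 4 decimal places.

-3.4600

w1 = Gv₀ = ((-5)·1 + 3·0 + 3·0; (-3)·1 + (-4)·0 + 1·0; (-4)·1 + (-3)·0 + 2·0) = (-5, -3, -4)
Gw1 = (4, 23, 21)
w1·Gw1 = (-5)·4 + (-3)·23 + (-4)·21 = -173; w1·w1 = (-5)·(-5) + (-3)·(-3) + (-4)·(-4) = 50
λ ≈ -173/50 = -3.4600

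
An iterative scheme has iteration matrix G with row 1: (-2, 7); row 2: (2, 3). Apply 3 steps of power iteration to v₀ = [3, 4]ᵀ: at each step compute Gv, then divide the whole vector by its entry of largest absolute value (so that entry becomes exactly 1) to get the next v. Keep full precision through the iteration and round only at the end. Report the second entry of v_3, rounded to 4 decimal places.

Gv0 = (22.00000, 18.00000); divide by 22.00000 → v1 = (1.00000, 0.81818)
Gv1 = (3.72727, 4.45455); divide by 4.45455 → v2 = (0.83673, 1.00000)
Gv2 = (5.32653, 4.67347); divide by 5.32653 → v3 = (1.00000, 0.87739)
Requested entry of v3: 458/522 = 0.8774

0.8774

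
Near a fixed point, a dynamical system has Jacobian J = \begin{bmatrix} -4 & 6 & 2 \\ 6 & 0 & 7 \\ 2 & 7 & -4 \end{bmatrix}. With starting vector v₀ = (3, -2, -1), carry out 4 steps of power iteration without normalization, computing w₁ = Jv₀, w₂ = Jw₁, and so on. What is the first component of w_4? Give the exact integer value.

11978

w1 = Jv₀ = (-26, 11, -4)
w2 = Jw1 = (162, -184, 41)
w3 = Jw2 = (-1670, 1259, -1128)
w4 = Jw3 = (11978, -17916, 9985)
The requested component of w4 is 11978.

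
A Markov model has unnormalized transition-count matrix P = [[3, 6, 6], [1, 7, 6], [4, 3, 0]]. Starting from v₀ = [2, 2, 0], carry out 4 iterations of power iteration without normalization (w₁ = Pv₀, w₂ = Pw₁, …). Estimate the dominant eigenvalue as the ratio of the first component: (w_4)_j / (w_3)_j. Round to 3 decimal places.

11.936

w1 = Pv₀ = (18, 16, 14)
w2 = Pw1 = (234, 214, 120)
w3 = Pw2 = (2706, 2452, 1578)
w4 = Pw3 = (32298, 29338, 18180)
Ratio at component: 32298 / 2706 = 11.936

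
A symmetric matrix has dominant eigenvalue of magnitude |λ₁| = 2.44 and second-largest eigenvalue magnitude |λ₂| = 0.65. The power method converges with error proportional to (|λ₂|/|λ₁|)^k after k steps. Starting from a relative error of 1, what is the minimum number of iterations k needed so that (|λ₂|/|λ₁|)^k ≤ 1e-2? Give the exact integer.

|λ₂/λ₁| = 0.65/2.44 = 0.26639
Need k ≥ ln(1e-2) / ln(0.26639) = -4.6052 / -1.3228 ≈ 3.481
Smallest integer k satisfying the bound: 4

4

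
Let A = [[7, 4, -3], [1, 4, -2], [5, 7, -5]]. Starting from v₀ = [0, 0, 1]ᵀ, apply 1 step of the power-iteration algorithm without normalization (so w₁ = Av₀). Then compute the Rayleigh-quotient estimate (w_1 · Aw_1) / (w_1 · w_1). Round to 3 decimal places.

w1 = Av₀ = (-3, -2, -5)
Aw1 = (-14, -1, -4)
w1·Aw1 = (-3)·(-14) + (-2)·(-1) + (-5)·(-4) = 64; w1·w1 = (-3)·(-3) + (-2)·(-2) + (-5)·(-5) = 38
λ ≈ 64/38 = 1.684

λ ≈ 1.684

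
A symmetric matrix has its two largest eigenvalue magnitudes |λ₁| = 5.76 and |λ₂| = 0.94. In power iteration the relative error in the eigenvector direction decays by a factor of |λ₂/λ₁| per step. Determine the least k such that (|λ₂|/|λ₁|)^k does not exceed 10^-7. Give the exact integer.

|λ₂/λ₁| = 0.94/5.76 = 0.16319
Need k ≥ ln(10^-7) / ln(0.16319) = -16.1181 / -1.8128 ≈ 8.891
Smallest integer k satisfying the bound: 9

9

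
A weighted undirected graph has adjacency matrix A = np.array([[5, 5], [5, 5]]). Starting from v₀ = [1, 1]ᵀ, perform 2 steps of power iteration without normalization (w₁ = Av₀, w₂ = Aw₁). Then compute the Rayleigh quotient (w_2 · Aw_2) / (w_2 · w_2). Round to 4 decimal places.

λ ≈ 10.0000

w1 = Av₀ = (10, 10)
w2 = Aw1 = (100, 100)
Aw2 = (1000, 1000)
w2·Aw2 = 100·1000 + 100·1000 = 200000; w2·w2 = 100·100 + 100·100 = 20000
λ ≈ 200000/20000 = 10.0000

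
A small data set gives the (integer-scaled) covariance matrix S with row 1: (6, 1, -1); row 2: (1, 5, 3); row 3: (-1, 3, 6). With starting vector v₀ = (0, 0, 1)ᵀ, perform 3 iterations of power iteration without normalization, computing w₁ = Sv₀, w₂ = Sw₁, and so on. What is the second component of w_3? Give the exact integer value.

w1 = Sv₀ = (6·0 + 1·0 + (-1)·1; 1·0 + 5·0 + 3·1; (-1)·0 + 3·0 + 6·1) = (-1, 3, 6)
w2 = Sw1 = (6·(-1) + 1·3 + (-1)·6; 1·(-1) + 5·3 + 3·6; (-1)·(-1) + 3·3 + 6·6) = (-9, 32, 46)
w3 = Sw2 = (-68, 289, 381)
The requested component of w3 is 289.

289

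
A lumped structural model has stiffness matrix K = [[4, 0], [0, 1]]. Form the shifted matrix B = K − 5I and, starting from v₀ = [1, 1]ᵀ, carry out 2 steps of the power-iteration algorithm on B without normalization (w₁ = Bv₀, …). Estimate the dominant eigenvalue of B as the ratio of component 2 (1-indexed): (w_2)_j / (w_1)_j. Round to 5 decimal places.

B = K − 5I has rows (-1, 0); (0, -4)
w1 = Bv₀ = (-1, -4)
w2 = Bw1 = (1, 16)
Ratio: 16/-4 = -4.00000

-4.00000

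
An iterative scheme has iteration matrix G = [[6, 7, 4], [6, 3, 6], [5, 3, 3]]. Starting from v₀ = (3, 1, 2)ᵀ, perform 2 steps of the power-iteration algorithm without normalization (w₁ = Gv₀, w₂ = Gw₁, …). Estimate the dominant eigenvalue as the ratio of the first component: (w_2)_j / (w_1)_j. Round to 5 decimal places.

λ ≈ 15.90909

w1 = Gv₀ = (33, 33, 24)
w2 = Gw1 = (525, 441, 336)
Ratio at component: 525 / 33 = 15.90909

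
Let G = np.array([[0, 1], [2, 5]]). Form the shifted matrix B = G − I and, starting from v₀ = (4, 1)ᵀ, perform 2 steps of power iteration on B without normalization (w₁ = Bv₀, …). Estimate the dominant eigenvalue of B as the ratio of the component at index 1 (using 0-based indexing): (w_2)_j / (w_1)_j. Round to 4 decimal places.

μ ≈ 3.5000

B = G − I has rows (-1, 1); (2, 4)
w1 = Bv₀ = ((-1)·4 + 1·1; 2·4 + 4·1) = (-3, 12)
w2 = Bw1 = ((-1)·(-3) + 1·12; 2·(-3) + 4·12) = (15, 42)
Ratio: 42/12 = 3.5000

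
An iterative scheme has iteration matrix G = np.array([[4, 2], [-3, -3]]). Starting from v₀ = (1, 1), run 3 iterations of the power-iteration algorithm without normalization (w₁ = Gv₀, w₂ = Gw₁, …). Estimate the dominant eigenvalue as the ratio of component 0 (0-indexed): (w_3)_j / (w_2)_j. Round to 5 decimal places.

w1 = Gv₀ = (4·1 + 2·1; (-3)·1 + (-3)·1) = (6, -6)
w2 = Gw1 = (4·6 + 2·(-6); (-3)·6 + (-3)·(-6)) = (12, 0)
w3 = Gw2 = (48, -36)
Ratio at component: 48 / 12 = 4.00000

λ ≈ 4.00000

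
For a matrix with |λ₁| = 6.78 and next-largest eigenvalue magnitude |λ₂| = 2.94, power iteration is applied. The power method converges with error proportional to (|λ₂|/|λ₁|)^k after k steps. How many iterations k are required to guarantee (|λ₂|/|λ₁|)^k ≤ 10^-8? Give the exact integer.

|λ₂/λ₁| = 2.94/6.78 = 0.43363
Need k ≥ ln(10^-8) / ln(0.43363) = -18.4207 / -0.8356 ≈ 22.046
Smallest integer k satisfying the bound: 23

23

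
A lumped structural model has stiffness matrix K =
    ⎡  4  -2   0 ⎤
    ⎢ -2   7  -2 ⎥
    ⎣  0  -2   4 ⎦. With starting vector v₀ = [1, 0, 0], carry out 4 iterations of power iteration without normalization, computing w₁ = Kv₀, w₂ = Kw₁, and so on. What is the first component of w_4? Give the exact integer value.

900

w1 = Kv₀ = (4·1 + (-2)·0 + 0·0; (-2)·1 + 7·0 + (-2)·0; 0·1 + (-2)·0 + 4·0) = (4, -2, 0)
w2 = Kw1 = (4·4 + (-2)·(-2) + 0·0; (-2)·4 + 7·(-2) + (-2)·0; 0·4 + (-2)·(-2) + 4·0) = (20, -22, 4)
w3 = Kw2 = (124, -202, 60)
w4 = Kw3 = (900, -1782, 644)
The requested component of w4 is 900.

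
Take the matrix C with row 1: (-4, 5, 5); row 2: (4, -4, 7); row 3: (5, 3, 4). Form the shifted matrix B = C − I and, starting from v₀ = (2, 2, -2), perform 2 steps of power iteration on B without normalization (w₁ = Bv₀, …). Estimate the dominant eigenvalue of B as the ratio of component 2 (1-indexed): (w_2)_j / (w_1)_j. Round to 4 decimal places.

-6.8750

B = C − I has rows (-5, 5, 5); (4, -5, 7); (5, 3, 3)
w1 = Bv₀ = ((-5)·2 + 5·2 + 5·(-2); 4·2 + (-5)·2 + 7·(-2); 5·2 + 3·2 + 3·(-2)) = (-10, -16, 10)
w2 = Bw1 = ((-5)·(-10) + 5·(-16) + 5·10; 4·(-10) + (-5)·(-16) + 7·10; 5·(-10) + 3·(-16) + 3·10) = (20, 110, -68)
Ratio: 110/-16 = -6.8750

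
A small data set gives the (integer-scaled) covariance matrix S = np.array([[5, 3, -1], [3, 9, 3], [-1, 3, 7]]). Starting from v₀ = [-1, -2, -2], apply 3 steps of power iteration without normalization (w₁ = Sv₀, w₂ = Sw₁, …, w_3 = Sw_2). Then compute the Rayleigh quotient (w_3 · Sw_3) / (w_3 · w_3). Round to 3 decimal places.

λ ≈ 11.745

w1 = Sv₀ = (5·(-1) + 3·(-2) + (-1)·(-2); 3·(-1) + 9·(-2) + 3·(-2); (-1)·(-1) + 3·(-2) + 7·(-2)) = (-9, -27, -19)
w2 = Sw1 = (5·(-9) + 3·(-27) + (-1)·(-19); 3·(-9) + 9·(-27) + 3·(-19); (-1)·(-9) + 3·(-27) + 7·(-19)) = (-107, -327, -205)
w3 = Sw2 = (-1311, -3879, -2309)
Sw3 = (-15883, -45771, -26489)
w3·Sw3 = (-1311)·(-15883) + (-3879)·(-45771) + (-2309)·(-26489) = 259531423; w3·w3 = (-1311)·(-1311) + (-3879)·(-3879) + (-2309)·(-2309) = 22096843
λ ≈ 259531423/22096843 = 11.745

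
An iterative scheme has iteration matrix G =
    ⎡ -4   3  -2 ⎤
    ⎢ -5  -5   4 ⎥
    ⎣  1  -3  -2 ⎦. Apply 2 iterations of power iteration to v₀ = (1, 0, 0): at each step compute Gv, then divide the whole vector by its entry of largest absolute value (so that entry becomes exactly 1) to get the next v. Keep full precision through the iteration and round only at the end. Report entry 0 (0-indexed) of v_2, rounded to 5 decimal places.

Gv0 = (-4.000000, -5.000000, 1.000000); divide by -5.000000 → v1 = (0.800000, 1.000000, -0.200000)
Gv1 = (0.200000, -9.800000, -1.800000); divide by -9.800000 → v2 = (-0.020408, 1.000000, 0.183673)
Requested entry of v2: -1/49 = -0.02041

-0.02041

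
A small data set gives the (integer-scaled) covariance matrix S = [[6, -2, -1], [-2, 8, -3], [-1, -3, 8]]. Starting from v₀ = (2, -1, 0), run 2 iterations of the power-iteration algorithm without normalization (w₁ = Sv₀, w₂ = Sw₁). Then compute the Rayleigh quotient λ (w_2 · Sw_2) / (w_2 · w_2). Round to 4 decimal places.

9.6819

w1 = Sv₀ = (14, -12, 1)
w2 = Sw1 = (107, -127, 30)
Sw2 = (866, -1320, 514)
w2·Sw2 = 107·866 + (-127)·(-1320) + 30·514 = 275722; w2·w2 = 107·107 + (-127)·(-127) + 30·30 = 28478
λ ≈ 275722/28478 = 9.6819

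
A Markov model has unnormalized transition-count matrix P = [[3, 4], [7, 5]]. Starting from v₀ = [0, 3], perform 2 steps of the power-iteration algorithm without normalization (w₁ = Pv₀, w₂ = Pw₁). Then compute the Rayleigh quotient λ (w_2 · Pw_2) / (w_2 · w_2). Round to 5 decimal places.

w1 = Pv₀ = (3·0 + 4·3; 7·0 + 5·3) = (12, 15)
w2 = Pw1 = (3·12 + 4·15; 7·12 + 5·15) = (96, 159)
Pw2 = (924, 1467)
w2·Pw2 = 96·924 + 159·1467 = 321957; w2·w2 = 96·96 + 159·159 = 34497
λ ≈ 321957/34497 = 9.33290

9.33290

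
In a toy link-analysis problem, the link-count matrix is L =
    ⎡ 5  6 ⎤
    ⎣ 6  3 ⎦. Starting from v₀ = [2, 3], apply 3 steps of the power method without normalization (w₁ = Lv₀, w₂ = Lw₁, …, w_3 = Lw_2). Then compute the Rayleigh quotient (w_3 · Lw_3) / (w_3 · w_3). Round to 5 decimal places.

λ ≈ 10.08268

w1 = Lv₀ = (5·2 + 6·3; 6·2 + 3·3) = (28, 21)
w2 = Lw1 = (5·28 + 6·21; 6·28 + 3·21) = (266, 231)
w3 = Lw2 = (2716, 2289)
Lw3 = (27314, 23163)
w3·Lw3 = 2716·27314 + 2289·23163 = 127204931; w3·w3 = 2716·2716 + 2289·2289 = 12616177
λ ≈ 127204931/12616177 = 10.08268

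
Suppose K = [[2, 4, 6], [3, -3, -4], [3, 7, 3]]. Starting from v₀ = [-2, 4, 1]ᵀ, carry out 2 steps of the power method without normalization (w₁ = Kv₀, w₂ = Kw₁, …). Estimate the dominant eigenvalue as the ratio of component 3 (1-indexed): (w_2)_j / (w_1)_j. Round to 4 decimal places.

λ ≈ -1.0000

w1 = Kv₀ = (18, -22, 25)
w2 = Kw1 = (98, 20, -25)
Ratio at component: -25 / 25 = -1.0000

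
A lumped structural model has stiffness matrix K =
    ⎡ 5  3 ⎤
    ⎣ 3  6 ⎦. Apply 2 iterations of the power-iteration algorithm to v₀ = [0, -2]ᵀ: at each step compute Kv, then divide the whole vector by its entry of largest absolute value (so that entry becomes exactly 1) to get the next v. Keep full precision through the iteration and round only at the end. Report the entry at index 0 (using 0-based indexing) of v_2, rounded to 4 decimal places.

Kv0 = (-6.00000, -12.00000); divide by -12.00000 → v1 = (0.50000, 1.00000)
Kv1 = (5.50000, 7.50000); divide by 7.50000 → v2 = (0.73333, 1.00000)
Requested entry of v2: -66/-90 = 0.7333

0.7333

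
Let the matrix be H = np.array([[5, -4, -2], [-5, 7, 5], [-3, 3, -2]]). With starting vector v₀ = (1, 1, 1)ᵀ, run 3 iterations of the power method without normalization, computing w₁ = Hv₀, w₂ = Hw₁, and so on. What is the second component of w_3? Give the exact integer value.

593

w1 = Hv₀ = (5·1 + (-4)·1 + (-2)·1; (-5)·1 + 7·1 + 5·1; (-3)·1 + 3·1 + (-2)·1) = (-1, 7, -2)
w2 = Hw1 = (5·(-1) + (-4)·7 + (-2)·(-2); (-5)·(-1) + 7·7 + 5·(-2); (-3)·(-1) + 3·7 + (-2)·(-2)) = (-29, 44, 28)
w3 = Hw2 = (-377, 593, 163)
The requested component of w3 is 593.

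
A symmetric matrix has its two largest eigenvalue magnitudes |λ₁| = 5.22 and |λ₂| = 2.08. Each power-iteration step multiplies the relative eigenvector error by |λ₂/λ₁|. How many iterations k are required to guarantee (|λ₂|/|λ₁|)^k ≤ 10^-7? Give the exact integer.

18

|λ₂/λ₁| = 2.08/5.22 = 0.39847
Need k ≥ ln(10^-7) / ln(0.39847) = -16.1181 / -0.9201 ≈ 17.517
Smallest integer k satisfying the bound: 18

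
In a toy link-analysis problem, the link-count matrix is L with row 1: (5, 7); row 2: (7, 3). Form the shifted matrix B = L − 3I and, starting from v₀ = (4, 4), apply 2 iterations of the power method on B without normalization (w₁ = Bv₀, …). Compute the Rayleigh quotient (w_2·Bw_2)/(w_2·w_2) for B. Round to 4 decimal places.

μ ≈ 8.0482

B = L − 3I has rows (2, 7); (7, 0)
w1 = Bv₀ = (2·4 + 7·4; 7·4 + 0·4) = (36, 28)
w2 = Bw1 = (2·36 + 7·28; 7·36 + 0·28) = (268, 252)
Bw2 = (2300, 1876)
w2·Bw2 = 1089152; w2·w2 = 135328; μ ≈ 1089152/135328 = 8.0482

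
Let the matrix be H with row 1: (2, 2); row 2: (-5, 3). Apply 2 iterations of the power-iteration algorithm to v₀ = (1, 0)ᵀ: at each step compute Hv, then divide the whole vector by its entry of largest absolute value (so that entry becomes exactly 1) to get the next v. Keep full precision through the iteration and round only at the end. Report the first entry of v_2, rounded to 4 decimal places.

0.2400

Hv0 = (2.00000, -5.00000); divide by -5.00000 → v1 = (-0.40000, 1.00000)
Hv1 = (1.20000, 5.00000); divide by 5.00000 → v2 = (0.24000, 1.00000)
Requested entry of v2: -6/-25 = 0.2400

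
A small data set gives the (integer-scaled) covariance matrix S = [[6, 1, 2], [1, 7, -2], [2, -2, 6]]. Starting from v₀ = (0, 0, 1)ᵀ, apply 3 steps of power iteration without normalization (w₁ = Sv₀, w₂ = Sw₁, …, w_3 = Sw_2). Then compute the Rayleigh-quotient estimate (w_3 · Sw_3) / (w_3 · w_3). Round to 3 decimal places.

w1 = Sv₀ = (6·0 + 1·0 + 2·1; 1·0 + 7·0 + (-2)·1; 2·0 + (-2)·0 + 6·1) = (2, -2, 6)
w2 = Sw1 = (6·2 + 1·(-2) + 2·6; 1·2 + 7·(-2) + (-2)·6; 2·2 + (-2)·(-2) + 6·6) = (22, -24, 44)
w3 = Sw2 = (196, -234, 356)
Sw3 = (1654, -2154, 2996)
w3·Sw3 = 196·1654 + (-234)·(-2154) + 356·2996 = 1894796; w3·w3 = 196·196 + (-234)·(-234) + 356·356 = 219908
λ ≈ 1894796/219908 = 8.616

8.616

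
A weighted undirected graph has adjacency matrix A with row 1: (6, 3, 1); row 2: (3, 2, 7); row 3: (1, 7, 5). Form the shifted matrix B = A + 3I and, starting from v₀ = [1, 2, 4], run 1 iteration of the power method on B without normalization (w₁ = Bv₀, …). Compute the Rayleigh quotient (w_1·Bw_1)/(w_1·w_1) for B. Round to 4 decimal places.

B = A + 3I has rows (9, 3, 1); (3, 5, 7); (1, 7, 8)
w1 = Bv₀ = (9·1 + 3·2 + 1·4; 3·1 + 5·2 + 7·4; 1·1 + 7·2 + 8·4) = (19, 41, 47)
Bw1 = (341, 591, 682)
w1·Bw1 = 62764; w1·w1 = 4251; μ ≈ 62764/4251 = 14.7645

μ ≈ 14.7645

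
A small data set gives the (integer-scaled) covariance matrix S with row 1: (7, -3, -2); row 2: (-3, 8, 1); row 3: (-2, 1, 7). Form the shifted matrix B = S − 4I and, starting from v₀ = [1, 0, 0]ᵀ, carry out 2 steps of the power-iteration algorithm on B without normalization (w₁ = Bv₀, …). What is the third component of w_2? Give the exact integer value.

B = S − 4I has rows (3, -3, -2); (-3, 4, 1); (-2, 1, 3)
w1 = Bv₀ = (3·1 + (-3)·0 + (-2)·0; (-3)·1 + 4·0 + 1·0; (-2)·1 + 1·0 + 3·0) = (3, -3, -2)
w2 = Bw1 = (3·3 + (-3)·(-3) + (-2)·(-2); (-3)·3 + 4·(-3) + 1·(-2); (-2)·3 + 1·(-3) + 3·(-2)) = (22, -23, -15)
Requested component of w2: -15

-15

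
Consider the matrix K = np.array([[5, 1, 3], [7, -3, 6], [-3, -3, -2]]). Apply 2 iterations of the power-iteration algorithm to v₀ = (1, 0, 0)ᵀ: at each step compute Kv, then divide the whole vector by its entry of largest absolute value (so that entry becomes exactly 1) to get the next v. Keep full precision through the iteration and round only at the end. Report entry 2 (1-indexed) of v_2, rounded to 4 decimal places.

Kv0 = (5.00000, 7.00000, -3.00000); divide by 7.00000 → v1 = (0.71429, 1.00000, -0.42857)
Kv1 = (3.28571, -0.57143, -4.28571); divide by -4.28571 → v2 = (-0.76667, 0.13333, 1.00000)
Requested entry of v2: -4/-30 = 0.1333

0.1333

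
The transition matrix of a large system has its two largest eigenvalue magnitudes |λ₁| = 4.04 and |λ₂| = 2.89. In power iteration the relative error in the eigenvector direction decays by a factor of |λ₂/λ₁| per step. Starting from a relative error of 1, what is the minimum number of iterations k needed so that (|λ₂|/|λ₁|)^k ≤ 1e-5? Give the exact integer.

35

|λ₂/λ₁| = 2.89/4.04 = 0.71535
Need k ≥ ln(1e-5) / ln(0.71535) = -11.5129 / -0.3350 ≈ 34.368
Smallest integer k satisfying the bound: 35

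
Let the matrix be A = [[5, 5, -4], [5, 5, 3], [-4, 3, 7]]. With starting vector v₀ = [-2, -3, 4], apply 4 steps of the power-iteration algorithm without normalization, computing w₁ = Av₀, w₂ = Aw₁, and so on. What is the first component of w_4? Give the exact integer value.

w1 = Av₀ = (5·(-2) + 5·(-3) + (-4)·4; 5·(-2) + 5·(-3) + 3·4; (-4)·(-2) + 3·(-3) + 7·4) = (-41, -13, 27)
w2 = Aw1 = (5·(-41) + 5·(-13) + (-4)·27; 5·(-41) + 5·(-13) + 3·27; (-4)·(-41) + 3·(-13) + 7·27) = (-378, -189, 314)
w3 = Aw2 = (-4091, -1893, 3143)
w4 = Aw3 = (-42492, -20491, 32686)
The requested component of w4 is -42492.

-42492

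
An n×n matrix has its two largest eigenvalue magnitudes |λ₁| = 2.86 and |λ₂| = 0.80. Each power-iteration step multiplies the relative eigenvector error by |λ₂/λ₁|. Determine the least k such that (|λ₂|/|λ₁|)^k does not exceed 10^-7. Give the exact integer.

13

|λ₂/λ₁| = 0.80/2.86 = 0.27972
Need k ≥ ln(10^-7) / ln(0.27972) = -16.1181 / -1.2740 ≈ 12.652
Smallest integer k satisfying the bound: 13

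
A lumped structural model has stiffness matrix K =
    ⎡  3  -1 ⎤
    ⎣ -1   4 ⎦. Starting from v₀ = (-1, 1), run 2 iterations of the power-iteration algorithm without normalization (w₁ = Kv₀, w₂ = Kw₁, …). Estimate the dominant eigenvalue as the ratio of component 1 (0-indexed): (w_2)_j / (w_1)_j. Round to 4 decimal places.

w1 = Kv₀ = (-4, 5)
w2 = Kw1 = (-17, 24)
Ratio at component: 24 / 5 = 4.8000

λ ≈ 4.8000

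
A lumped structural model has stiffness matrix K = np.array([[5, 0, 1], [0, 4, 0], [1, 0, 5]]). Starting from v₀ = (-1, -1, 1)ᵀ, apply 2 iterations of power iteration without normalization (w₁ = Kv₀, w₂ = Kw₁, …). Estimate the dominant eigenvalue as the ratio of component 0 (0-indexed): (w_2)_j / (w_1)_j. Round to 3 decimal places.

w1 = Kv₀ = (5·(-1) + 0·(-1) + 1·1; 0·(-1) + 4·(-1) + 0·1; 1·(-1) + 0·(-1) + 5·1) = (-4, -4, 4)
w2 = Kw1 = (5·(-4) + 0·(-4) + 1·4; 0·(-4) + 4·(-4) + 0·4; 1·(-4) + 0·(-4) + 5·4) = (-16, -16, 16)
Ratio at component: -16 / -4 = 4.000

4.000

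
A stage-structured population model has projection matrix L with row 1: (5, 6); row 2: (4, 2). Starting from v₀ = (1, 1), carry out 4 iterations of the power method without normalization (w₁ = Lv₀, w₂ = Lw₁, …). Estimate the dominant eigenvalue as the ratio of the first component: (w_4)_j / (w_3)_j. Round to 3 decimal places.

w1 = Lv₀ = (5·1 + 6·1; 4·1 + 2·1) = (11, 6)
w2 = Lw1 = (5·11 + 6·6; 4·11 + 2·6) = (91, 56)
w3 = Lw2 = (791, 476)
w4 = Lw3 = (6811, 4116)
Ratio at component: 6811 / 791 = 8.611

λ ≈ 8.611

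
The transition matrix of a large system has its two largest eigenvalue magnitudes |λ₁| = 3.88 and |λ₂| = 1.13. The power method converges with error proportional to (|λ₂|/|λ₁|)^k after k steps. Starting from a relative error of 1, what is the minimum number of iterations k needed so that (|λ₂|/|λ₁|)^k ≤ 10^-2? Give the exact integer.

|λ₂/λ₁| = 1.13/3.88 = 0.29124
Need k ≥ ln(10^-2) / ln(0.29124) = -4.6052 / -1.2336 ≈ 3.733
Smallest integer k satisfying the bound: 4

4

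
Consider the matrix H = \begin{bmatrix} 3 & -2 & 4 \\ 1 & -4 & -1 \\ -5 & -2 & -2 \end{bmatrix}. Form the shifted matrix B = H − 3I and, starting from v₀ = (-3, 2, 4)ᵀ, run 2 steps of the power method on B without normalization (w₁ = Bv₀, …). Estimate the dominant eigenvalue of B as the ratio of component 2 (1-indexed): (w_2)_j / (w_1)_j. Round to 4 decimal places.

B = H − 3I has rows (0, -2, 4); (1, -7, -1); (-5, -2, -5)
w1 = Bv₀ = (0·(-3) + (-2)·2 + 4·4; 1·(-3) + (-7)·2 + (-1)·4; (-5)·(-3) + (-2)·2 + (-5)·4) = (12, -21, -9)
w2 = Bw1 = (0·12 + (-2)·(-21) + 4·(-9); 1·12 + (-7)·(-21) + (-1)·(-9); (-5)·12 + (-2)·(-21) + (-5)·(-9)) = (6, 168, 27)
Ratio: 168/-21 = -8.0000

-8.0000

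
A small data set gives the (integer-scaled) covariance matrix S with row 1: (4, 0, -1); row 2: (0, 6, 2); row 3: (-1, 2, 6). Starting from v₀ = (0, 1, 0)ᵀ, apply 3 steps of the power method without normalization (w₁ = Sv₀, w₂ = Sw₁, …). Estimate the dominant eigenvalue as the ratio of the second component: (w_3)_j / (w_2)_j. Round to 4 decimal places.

w1 = Sv₀ = (4·0 + 0·1 + (-1)·0; 0·0 + 6·1 + 2·0; (-1)·0 + 2·1 + 6·0) = (0, 6, 2)
w2 = Sw1 = (4·0 + 0·6 + (-1)·2; 0·0 + 6·6 + 2·2; (-1)·0 + 2·6 + 6·2) = (-2, 40, 24)
w3 = Sw2 = (-32, 288, 226)
Ratio at component: 288 / 40 = 7.2000

7.2000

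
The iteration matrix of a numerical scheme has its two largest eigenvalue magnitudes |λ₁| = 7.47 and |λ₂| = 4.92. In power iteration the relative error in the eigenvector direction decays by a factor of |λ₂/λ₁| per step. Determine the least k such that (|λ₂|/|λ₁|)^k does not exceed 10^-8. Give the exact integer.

45

|λ₂/λ₁| = 4.92/7.47 = 0.65863
Need k ≥ ln(10^-8) / ln(0.65863) = -18.4207 / -0.4176 ≈ 44.112
Smallest integer k satisfying the bound: 45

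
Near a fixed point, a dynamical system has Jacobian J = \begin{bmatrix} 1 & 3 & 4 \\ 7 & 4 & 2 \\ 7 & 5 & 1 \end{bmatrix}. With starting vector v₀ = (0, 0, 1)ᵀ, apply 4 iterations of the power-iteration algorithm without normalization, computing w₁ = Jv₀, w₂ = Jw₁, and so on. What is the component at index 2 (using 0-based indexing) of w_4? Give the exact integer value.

3955

w1 = Jv₀ = (1·0 + 3·0 + 4·1; 7·0 + 4·0 + 2·1; 7·0 + 5·0 + 1·1) = (4, 2, 1)
w2 = Jw1 = (1·4 + 3·2 + 4·1; 7·4 + 4·2 + 2·1; 7·4 + 5·2 + 1·1) = (14, 38, 39)
w3 = Jw2 = (284, 328, 327)
w4 = Jw3 = (2576, 3954, 3955)
The requested component of w4 is 3955.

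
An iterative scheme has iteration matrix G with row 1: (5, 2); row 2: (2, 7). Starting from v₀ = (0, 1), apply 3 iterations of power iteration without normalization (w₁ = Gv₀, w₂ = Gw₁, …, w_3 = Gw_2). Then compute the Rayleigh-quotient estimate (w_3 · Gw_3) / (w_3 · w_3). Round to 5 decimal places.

λ ≈ 8.22056

w1 = Gv₀ = (5·0 + 2·1; 2·0 + 7·1) = (2, 7)
w2 = Gw1 = (5·2 + 2·7; 2·2 + 7·7) = (24, 53)
w3 = Gw2 = (226, 419)
Gw3 = (1968, 3385)
w3·Gw3 = 226·1968 + 419·3385 = 1863083; w3·w3 = 226·226 + 419·419 = 226637
λ ≈ 1863083/226637 = 8.22056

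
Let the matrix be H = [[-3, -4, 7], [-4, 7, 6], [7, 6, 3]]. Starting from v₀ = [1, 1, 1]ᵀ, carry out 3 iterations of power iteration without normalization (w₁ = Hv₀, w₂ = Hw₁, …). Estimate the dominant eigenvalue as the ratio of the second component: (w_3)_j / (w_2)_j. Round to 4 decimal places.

λ ≈ 8.9371

w1 = Hv₀ = (0, 9, 16)
w2 = Hw1 = (76, 159, 102)
w3 = Hw2 = (-150, 1421, 1792)
Ratio at component: 1421 / 159 = 8.9371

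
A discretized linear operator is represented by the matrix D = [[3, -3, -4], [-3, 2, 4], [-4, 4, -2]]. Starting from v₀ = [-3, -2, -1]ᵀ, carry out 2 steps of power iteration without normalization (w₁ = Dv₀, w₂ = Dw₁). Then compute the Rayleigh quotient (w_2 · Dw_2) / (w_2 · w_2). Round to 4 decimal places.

w1 = Dv₀ = (1, 1, 6)
w2 = Dw1 = (-24, 23, -12)
Dw2 = (-93, 70, 212)
w2·Dw2 = (-24)·(-93) + 23·70 + (-12)·212 = 1298; w2·w2 = (-24)·(-24) + 23·23 + (-12)·(-12) = 1249
λ ≈ 1298/1249 = 1.0392

λ ≈ 1.0392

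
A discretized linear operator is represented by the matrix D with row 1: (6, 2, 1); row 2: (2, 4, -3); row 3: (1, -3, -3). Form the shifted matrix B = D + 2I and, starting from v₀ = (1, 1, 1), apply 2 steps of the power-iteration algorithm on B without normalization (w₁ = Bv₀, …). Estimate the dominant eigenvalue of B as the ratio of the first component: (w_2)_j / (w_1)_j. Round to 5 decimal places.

μ ≈ 8.63636

B = D + 2I has rows (8, 2, 1); (2, 6, -3); (1, -3, -1)
w1 = Bv₀ = (11, 5, -3)
w2 = Bw1 = (95, 61, -1)
Ratio: 95/11 = 8.63636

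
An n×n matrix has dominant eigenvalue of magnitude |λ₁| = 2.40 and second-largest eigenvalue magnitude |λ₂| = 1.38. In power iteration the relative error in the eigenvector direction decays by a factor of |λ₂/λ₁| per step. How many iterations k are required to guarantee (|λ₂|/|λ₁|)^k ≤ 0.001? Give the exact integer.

13

|λ₂/λ₁| = 1.38/2.40 = 0.57500
Need k ≥ ln(0.001) / ln(0.57500) = -6.9078 / -0.5534 ≈ 12.483
Smallest integer k satisfying the bound: 13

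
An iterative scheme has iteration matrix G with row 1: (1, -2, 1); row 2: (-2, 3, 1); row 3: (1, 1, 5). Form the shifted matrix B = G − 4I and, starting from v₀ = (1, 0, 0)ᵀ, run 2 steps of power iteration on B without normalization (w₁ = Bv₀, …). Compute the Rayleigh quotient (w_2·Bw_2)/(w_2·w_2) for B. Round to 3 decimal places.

B = G − 4I has rows (-3, -2, 1); (-2, -1, 1); (1, 1, 1)
w1 = Bv₀ = ((-3)·1 + (-2)·0 + 1·0; (-2)·1 + (-1)·0 + 1·0; 1·1 + 1·0 + 1·0) = (-3, -2, 1)
w2 = Bw1 = ((-3)·(-3) + (-2)·(-2) + 1·1; (-2)·(-3) + (-1)·(-2) + 1·1; 1·(-3) + 1·(-2) + 1·1) = (14, 9, -4)
Bw2 = (-64, -41, 19)
w2·Bw2 = -1341; w2·w2 = 293; μ ≈ -1341/293 = -4.577

μ ≈ -4.577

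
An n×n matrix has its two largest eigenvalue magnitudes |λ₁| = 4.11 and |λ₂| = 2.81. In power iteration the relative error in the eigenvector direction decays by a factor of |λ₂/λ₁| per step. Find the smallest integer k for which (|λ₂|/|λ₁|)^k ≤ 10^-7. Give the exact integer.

43

|λ₂/λ₁| = 2.81/4.11 = 0.68370
Need k ≥ ln(10^-7) / ln(0.68370) = -16.1181 / -0.3802 ≈ 42.389
Smallest integer k satisfying the bound: 43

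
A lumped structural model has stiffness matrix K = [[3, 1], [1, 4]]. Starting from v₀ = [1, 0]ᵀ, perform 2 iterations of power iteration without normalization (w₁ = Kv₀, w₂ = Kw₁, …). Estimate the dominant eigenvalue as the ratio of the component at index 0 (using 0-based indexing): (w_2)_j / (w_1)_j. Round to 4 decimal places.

3.3333

w1 = Kv₀ = (3·1 + 1·0; 1·1 + 4·0) = (3, 1)
w2 = Kw1 = (3·3 + 1·1; 1·3 + 4·1) = (10, 7)
Ratio at component: 10 / 3 = 3.3333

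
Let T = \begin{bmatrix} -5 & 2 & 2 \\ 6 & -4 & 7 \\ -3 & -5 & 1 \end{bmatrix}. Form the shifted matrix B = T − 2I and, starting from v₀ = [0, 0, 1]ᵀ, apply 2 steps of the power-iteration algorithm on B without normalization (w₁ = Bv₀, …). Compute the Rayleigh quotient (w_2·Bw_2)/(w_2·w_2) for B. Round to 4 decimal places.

μ ≈ -2.1426

B = T − 2I has rows (-7, 2, 2); (6, -6, 7); (-3, -5, -1)
w1 = Bv₀ = ((-7)·0 + 2·0 + 2·1; 6·0 + (-6)·0 + 7·1; (-3)·0 + (-5)·0 + (-1)·1) = (2, 7, -1)
w2 = Bw1 = ((-7)·2 + 2·7 + 2·(-1); 6·2 + (-6)·7 + 7·(-1); (-3)·2 + (-5)·7 + (-1)·(-1)) = (-2, -37, -40)
Bw2 = (-140, -70, 231)
w2·Bw2 = -6370; w2·w2 = 2973; μ ≈ -6370/2973 = -2.1426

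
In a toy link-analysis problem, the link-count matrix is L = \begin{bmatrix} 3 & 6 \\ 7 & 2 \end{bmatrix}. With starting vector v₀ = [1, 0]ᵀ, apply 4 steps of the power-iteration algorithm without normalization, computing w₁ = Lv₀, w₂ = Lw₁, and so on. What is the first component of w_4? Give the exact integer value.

w1 = Lv₀ = (3, 7)
w2 = Lw1 = (51, 35)
w3 = Lw2 = (363, 427)
w4 = Lw3 = (3651, 3395)
The requested component of w4 is 3651.

3651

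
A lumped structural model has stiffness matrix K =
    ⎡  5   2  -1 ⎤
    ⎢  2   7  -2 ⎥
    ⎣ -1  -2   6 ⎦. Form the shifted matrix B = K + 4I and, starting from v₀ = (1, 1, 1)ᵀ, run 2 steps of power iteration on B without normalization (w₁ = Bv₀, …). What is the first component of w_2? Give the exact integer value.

105

B = K + 4I has rows (9, 2, -1); (2, 11, -2); (-1, -2, 10)
w1 = Bv₀ = (10, 11, 7)
w2 = Bw1 = (105, 127, 38)
Requested component of w2: 105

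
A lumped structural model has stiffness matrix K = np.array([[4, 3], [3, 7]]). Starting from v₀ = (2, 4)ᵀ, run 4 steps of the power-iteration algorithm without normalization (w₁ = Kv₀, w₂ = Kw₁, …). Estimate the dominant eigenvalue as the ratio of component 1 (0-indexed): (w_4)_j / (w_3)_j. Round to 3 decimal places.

λ ≈ 8.849

w1 = Kv₀ = (4·2 + 3·4; 3·2 + 7·4) = (20, 34)
w2 = Kw1 = (4·20 + 3·34; 3·20 + 7·34) = (182, 298)
w3 = Kw2 = (1622, 2632)
w4 = Kw3 = (14384, 23290)
Ratio at component: 23290 / 2632 = 8.849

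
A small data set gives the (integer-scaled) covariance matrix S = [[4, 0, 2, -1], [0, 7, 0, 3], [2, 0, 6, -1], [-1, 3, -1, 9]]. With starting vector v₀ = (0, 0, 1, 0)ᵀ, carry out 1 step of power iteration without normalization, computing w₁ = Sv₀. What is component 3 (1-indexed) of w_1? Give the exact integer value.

6

w1 = Sv₀ = (4·0 + 0·0 + 2·1 + (-1)·0; 0·0 + 7·0 + 0·1 + 3·0; 2·0 + 0·0 + 6·1 + (-1)·0; (-1)·0 + 3·0 + (-1)·1 + 9·0) = (2, 0, 6, -1)
The requested component of w1 is 6.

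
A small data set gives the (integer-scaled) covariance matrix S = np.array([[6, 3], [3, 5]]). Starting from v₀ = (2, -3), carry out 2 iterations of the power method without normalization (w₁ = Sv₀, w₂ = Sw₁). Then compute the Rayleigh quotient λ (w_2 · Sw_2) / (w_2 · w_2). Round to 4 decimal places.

w1 = Sv₀ = (6·2 + 3·(-3); 3·2 + 5·(-3)) = (3, -9)
w2 = Sw1 = (6·3 + 3·(-9); 3·3 + 5·(-9)) = (-9, -36)
Sw2 = (-162, -207)
w2·Sw2 = (-9)·(-162) + (-36)·(-207) = 8910; w2·w2 = (-9)·(-9) + (-36)·(-36) = 1377
λ ≈ 8910/1377 = 6.4706

λ ≈ 6.4706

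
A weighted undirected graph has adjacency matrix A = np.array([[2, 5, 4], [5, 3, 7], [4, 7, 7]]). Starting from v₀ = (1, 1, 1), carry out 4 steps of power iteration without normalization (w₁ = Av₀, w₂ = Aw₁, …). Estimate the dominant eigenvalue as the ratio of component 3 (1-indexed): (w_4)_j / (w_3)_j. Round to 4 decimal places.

λ ≈ 15.2257

w1 = Av₀ = (2·1 + 5·1 + 4·1; 5·1 + 3·1 + 7·1; 4·1 + 7·1 + 7·1) = (11, 15, 18)
w2 = Aw1 = (2·11 + 5·15 + 4·18; 5·11 + 3·15 + 7·18; 4·11 + 7·15 + 7·18) = (169, 226, 275)
w3 = Aw2 = (2568, 3448, 4183)
w4 = Aw3 = (39108, 52465, 63689)
Ratio at component: 63689 / 4183 = 15.2257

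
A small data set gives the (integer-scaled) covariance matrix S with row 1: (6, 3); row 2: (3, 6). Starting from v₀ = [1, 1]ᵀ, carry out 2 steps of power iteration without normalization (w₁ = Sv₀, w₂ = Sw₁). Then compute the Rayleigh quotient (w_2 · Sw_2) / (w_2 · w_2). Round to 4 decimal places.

w1 = Sv₀ = (6·1 + 3·1; 3·1 + 6·1) = (9, 9)
w2 = Sw1 = (6·9 + 3·9; 3·9 + 6·9) = (81, 81)
Sw2 = (729, 729)
w2·Sw2 = 81·729 + 81·729 = 118098; w2·w2 = 81·81 + 81·81 = 13122
λ ≈ 118098/13122 = 9.0000

λ ≈ 9.0000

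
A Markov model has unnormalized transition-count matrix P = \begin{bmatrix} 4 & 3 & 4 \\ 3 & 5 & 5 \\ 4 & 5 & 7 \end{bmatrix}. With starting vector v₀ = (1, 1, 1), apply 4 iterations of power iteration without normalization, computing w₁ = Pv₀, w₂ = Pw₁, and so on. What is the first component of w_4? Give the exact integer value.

w1 = Pv₀ = (4·1 + 3·1 + 4·1; 3·1 + 5·1 + 5·1; 4·1 + 5·1 + 7·1) = (11, 13, 16)
w2 = Pw1 = (4·11 + 3·13 + 4·16; 3·11 + 5·13 + 5·16; 4·11 + 5·13 + 7·16) = (147, 178, 221)
w3 = Pw2 = (2006, 2436, 3025)
w4 = Pw3 = (27432, 33323, 41379)
The requested component of w4 is 27432.

27432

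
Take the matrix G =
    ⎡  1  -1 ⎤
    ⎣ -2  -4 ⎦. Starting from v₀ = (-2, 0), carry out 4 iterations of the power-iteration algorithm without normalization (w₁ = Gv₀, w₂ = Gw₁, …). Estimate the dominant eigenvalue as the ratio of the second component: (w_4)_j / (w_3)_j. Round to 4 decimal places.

w1 = Gv₀ = (1·(-2) + (-1)·0; (-2)·(-2) + (-4)·0) = (-2, 4)
w2 = Gw1 = (1·(-2) + (-1)·4; (-2)·(-2) + (-4)·4) = (-6, -12)
w3 = Gw2 = (6, 60)
w4 = Gw3 = (-54, -252)
Ratio at component: -252 / 60 = -4.2000

-4.2000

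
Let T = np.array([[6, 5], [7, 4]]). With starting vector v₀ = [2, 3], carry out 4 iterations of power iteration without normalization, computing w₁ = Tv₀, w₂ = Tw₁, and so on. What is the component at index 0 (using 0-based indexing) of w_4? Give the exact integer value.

35382

w1 = Tv₀ = (27, 26)
w2 = Tw1 = (292, 293)
w3 = Tw2 = (3217, 3216)
w4 = Tw3 = (35382, 35383)
The requested component of w4 is 35382.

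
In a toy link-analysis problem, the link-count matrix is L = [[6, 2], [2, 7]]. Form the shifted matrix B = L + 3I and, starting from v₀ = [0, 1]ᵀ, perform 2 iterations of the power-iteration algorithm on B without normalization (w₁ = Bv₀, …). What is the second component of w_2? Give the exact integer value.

B = L + 3I has rows (9, 2); (2, 10)
w1 = Bv₀ = (2, 10)
w2 = Bw1 = (38, 104)
Requested component of w2: 104

104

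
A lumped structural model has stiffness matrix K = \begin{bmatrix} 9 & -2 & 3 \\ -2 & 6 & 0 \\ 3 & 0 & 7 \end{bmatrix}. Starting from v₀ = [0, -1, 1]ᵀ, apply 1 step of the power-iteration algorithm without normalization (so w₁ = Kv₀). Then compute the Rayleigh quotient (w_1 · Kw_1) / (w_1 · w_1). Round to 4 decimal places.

w1 = Kv₀ = (9·0 + (-2)·(-1) + 3·1; (-2)·0 + 6·(-1) + 0·1; 3·0 + 0·(-1) + 7·1) = (5, -6, 7)
Kw1 = (78, -46, 64)
w1·Kw1 = 5·78 + (-6)·(-46) + 7·64 = 1114; w1·w1 = 5·5 + (-6)·(-6) + 7·7 = 110
λ ≈ 1114/110 = 10.1273

10.1273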